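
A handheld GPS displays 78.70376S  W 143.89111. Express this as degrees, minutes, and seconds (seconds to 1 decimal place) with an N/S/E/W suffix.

78°42′13.5″ S, 143°53′28.0″ W

Latitude: 0.703760° → 42.22560′; 0.22560 × 60 = 13.536″
Longitude: whole degrees 143; 53.46660′ → 53′ and 27.996″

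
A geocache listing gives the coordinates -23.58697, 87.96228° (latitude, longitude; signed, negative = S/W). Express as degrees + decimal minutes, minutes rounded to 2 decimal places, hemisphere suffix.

Latitude is negative → S; |value| = 23.586970
Lat: minutes = (23.586970 − 23) × 60 = 35.2182
Longitude: fractional part 0.962280 → 57.7368 minutes

23° 35.22′ S, 87° 57.74′ E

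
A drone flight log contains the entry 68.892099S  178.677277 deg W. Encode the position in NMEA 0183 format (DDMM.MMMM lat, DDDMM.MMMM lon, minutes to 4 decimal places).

6853.5259,S / 17840.6366,W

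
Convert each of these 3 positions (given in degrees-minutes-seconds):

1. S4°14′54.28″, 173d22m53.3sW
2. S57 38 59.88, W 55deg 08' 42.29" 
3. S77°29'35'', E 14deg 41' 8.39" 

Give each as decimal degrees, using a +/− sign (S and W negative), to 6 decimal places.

1. -4.248411, -173.381472
2. -57.649967, -55.145081
3. -77.493056, 14.685664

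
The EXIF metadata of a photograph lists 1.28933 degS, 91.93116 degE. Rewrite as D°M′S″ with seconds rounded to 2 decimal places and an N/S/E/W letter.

φ: 0.289330° → 17.35980′; 0.35980 × 60 = 21.5880″
Longitude: 0.931160 × 60 = 55.86960′ → 55′, remainder × 60 = 52.1760″

1°17′21.59″ S, 91°55′52.18″ E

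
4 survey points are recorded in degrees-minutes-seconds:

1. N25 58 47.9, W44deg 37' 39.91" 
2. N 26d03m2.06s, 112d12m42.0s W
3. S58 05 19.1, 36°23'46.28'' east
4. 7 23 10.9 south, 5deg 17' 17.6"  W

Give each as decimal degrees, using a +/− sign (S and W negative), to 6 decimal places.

Point 1:
  Lat: 25 + 58/60 + 47.9/3600 = 25.9799722
  N ⇒ keep positive
  Lon: 44 + 37/60 + 39.91/3600 = 44.6277528
  W ⇒ negate
Point 2:
  Lat: 26° + 3/60 + 2.06/3600 = 26 + 0.050000 + 0.000572 = 26.0505722
  N ⇒ keep positive
  Longitude: 112 + 12/60 + 42/3600 = 112.2116667
  W ⇒ negate
Point 3:
  Latitude: 58 + 5/60 + 19.1/3600 = 58.0886389
  S ⇒ negate
  λ: 23′ + 46.28″ = 23.77133′; 36 + 23.77133/60 = 36.3961889
  E ⇒ keep positive
Point 4:
  Latitude: 7° + 23/60 + 10.9/3600 = 7 + 0.383333 + 0.003028 = 7.3863611
  S ⇒ negate
  Lon: 5° + 17/60 + 17.6/3600 = 5 + 0.283333 + 0.004889 = 5.2882222
  hemisphere W, so the sign is −

1. 25.979972, -44.627753
2. 26.050572, -112.211667
3. -58.088639, 36.396189
4. -7.386361, -5.288222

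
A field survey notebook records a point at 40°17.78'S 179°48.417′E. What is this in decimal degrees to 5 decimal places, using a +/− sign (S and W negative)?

-40.29633, 179.80695

Lat: 40 + 17.78/60 = 40.296333
hemisphere S, so the sign is −
λ: 179 + 48.417/60 = 179.806950
E → positive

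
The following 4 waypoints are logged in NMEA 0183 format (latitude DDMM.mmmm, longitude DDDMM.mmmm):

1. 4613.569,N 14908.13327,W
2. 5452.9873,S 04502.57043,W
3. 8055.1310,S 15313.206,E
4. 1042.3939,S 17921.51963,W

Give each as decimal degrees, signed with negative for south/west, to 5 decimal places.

Point 1:
  Latitude: degrees = first 2 digits = 46, minutes = 13.569; 46 + 13.569/60 = 46.226150
  N → positive
  Lon: degrees = first 3 digits = 149, minutes = 8.13327; 149 + 8.13327/60 = 149.135555
  W → negative
Point 2:
  Latitude: split at 2 digits → 54° and 52.9873′; 54 + 52.9873/60 = 54.883122
  hemisphere S, so the sign is −
  Lon: degrees = first 3 digits = 45, minutes = 2.57043; 45 + 2.57043/60 = 45.042841
  W ⇒ negate
Point 3:
  Latitude: degrees = first 2 digits = 80, minutes = 55.131; 80 + 55.131/60 = 80.918850
  S ⇒ negate
  Longitude: degrees = first 3 digits = 153, minutes = 13.206; 153 + 13.206/60 = 153.220100
  E → positive
Point 4:
  φ: degrees = first 2 digits = 10, minutes = 42.3939; 10 + 42.3939/60 = 10.706565
  hemisphere S, so the sign is −
  Lon: degrees = first 3 digits = 179, minutes = 21.51963; 179 + 21.51963/60 = 179.358661
  W ⇒ negate

1. 46.22615, -149.13555
2. -54.88312, -45.04284
3. -80.91885, 153.22010
4. -10.70657, -179.35866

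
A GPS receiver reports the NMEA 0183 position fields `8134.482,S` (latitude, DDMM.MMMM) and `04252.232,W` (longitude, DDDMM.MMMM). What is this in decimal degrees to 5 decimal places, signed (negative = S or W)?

-81.57470, -42.87053

Lat: split at 2 digits → 81° and 34.482′; 81 + 34.482/60 = 81.574700
S ⇒ negate
Longitude: degrees = first 3 digits = 42, minutes = 52.232; 42 + 52.232/60 = 42.870533
W ⇒ negate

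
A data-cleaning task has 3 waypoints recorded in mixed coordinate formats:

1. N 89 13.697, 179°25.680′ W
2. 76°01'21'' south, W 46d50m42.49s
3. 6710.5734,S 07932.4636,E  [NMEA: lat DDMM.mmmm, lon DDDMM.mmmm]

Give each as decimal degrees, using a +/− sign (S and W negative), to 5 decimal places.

Point 1:
  φ: 13.697′ = 0.228283°; total 89.228283
  N ⇒ keep positive
  Lon: 25.68′ = 0.428000°; total 179.428000
  W → negative
Point 2:
  Lat: 76° + 1/60 + 21/3600 = 76 + 0.016667 + 0.005833 = 76.022500
  hemisphere S, so the sign is −
  λ: 46° + 50/60 + 42.49/3600 = 46 + 0.833333 + 0.011803 = 46.845136
  W → negative
Point 3:
  Lat: degrees = first 2 digits = 67, minutes = 10.5734; 67 + 10.5734/60 = 67.176223
  S ⇒ negate
  Lon: degrees = first 3 digits = 79, minutes = 32.4636; 79 + 32.4636/60 = 79.541060
  E ⇒ keep positive

1. 89.22828, -179.42800
2. -76.02250, -46.84514
3. -67.17622, 79.54106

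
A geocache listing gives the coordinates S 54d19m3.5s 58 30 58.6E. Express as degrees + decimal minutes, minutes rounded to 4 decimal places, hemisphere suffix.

Latitude: seconds/60 = 0.05833; minutes = 19 + 0.05833 = 19.058333
Longitude: 30 + 58.6/60 = 30.976667′

54° 19.0583′ S, 58° 30.9767′ E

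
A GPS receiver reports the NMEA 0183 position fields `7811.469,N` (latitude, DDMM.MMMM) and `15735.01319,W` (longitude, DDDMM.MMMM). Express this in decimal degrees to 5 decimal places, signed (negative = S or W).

φ: split at 2 digits → 78° and 11.469′; 78 + 11.469/60 = 78.191150
N ⇒ keep positive
λ: degrees = first 3 digits = 157, minutes = 35.01319; 157 + 35.01319/60 = 157.583553
W → negative

78.19115, -157.58355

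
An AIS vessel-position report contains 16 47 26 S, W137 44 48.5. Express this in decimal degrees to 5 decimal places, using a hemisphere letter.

16.79056° S, 137.74681° W

Lat: 16° + 47/60 + 26/3600 = 16 + 0.783333 + 0.007222 = 16.790556
Lon: 137 + 44/60 + 48.5/3600 = 137.746806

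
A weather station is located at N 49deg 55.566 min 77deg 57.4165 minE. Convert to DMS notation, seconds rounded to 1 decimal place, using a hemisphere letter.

φ: 55.56600′ → 55′ and 0.56600 × 60 = 33.960″
Longitude: 57.41650′ → 57′ and 0.41650 × 60 = 24.990″

49°55′34.0″ N, 77°57′25.0″ E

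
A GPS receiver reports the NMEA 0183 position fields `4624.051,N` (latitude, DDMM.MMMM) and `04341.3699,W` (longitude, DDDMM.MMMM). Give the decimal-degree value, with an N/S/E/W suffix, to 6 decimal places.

Lat: degrees = first 2 digits = 46, minutes = 24.051; 46 + 24.051/60 = 46.4008500
Longitude: degrees = first 3 digits = 43, minutes = 41.3699; 43 + 41.3699/60 = 43.6894983

46.400850° N, 43.689498° W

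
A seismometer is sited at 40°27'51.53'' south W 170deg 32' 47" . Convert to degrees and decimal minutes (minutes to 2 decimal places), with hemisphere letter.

40° 27.86′ S, 170° 32.78′ W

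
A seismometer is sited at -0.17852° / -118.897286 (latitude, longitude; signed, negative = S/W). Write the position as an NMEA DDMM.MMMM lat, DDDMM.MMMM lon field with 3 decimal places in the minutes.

Latitude is negative → S; |value| = 0.178520
φ: 0° + 0.178520 × 60 = 0° 10.71120′
Longitude is negative → W; |value| = 118.897286
Lon: minutes = (118.897286 − 118) × 60 = 53.83716

0010.711,S / 11853.837,W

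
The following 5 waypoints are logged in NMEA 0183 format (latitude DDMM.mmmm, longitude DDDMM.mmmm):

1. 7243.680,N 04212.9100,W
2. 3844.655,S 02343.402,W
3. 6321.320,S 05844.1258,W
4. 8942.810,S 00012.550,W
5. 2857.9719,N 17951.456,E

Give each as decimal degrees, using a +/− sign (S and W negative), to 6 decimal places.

1. 72.728000, -42.215167
2. -38.744250, -23.723367
3. -63.355333, -58.735430
4. -89.713500, -0.209167
5. 28.966198, 179.857600

Point 1:
  Lat: split at 2 digits → 72° and 43.68′; 72 + 43.68/60 = 72.7280000
  N ⇒ keep positive
  Lon: split at 3 digits → 042° and 12.91′; 42 + 12.91/60 = 42.2151667
  W ⇒ negate
Point 2:
  Latitude: degrees = first 2 digits = 38, minutes = 44.655; 38 + 44.655/60 = 38.7442500
  hemisphere S, so the sign is −
  Lon: split at 3 digits → 023° and 43.402′; 23 + 43.402/60 = 23.7233667
  W → negative
Point 3:
  φ: degrees = first 2 digits = 63, minutes = 21.32; 63 + 21.32/60 = 63.3553333
  S → negative
  Longitude: split at 3 digits → 058° and 44.1258′; 58 + 44.1258/60 = 58.7354300
  W ⇒ negate
Point 4:
  φ: degrees = first 2 digits = 89, minutes = 42.81; 89 + 42.81/60 = 89.7135000
  S → negative
  λ: split at 3 digits → 000° and 12.55′; 0 + 12.55/60 = 0.2091667
  W ⇒ negate
Point 5:
  Latitude: degrees = first 2 digits = 28, minutes = 57.9719; 28 + 57.9719/60 = 28.9661983
  N → positive
  λ: split at 3 digits → 179° and 51.456′; 179 + 51.456/60 = 179.8576000
  E ⇒ keep positive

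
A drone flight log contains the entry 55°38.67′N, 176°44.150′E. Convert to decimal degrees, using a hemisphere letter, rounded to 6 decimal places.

55.644500° N, 176.735833° E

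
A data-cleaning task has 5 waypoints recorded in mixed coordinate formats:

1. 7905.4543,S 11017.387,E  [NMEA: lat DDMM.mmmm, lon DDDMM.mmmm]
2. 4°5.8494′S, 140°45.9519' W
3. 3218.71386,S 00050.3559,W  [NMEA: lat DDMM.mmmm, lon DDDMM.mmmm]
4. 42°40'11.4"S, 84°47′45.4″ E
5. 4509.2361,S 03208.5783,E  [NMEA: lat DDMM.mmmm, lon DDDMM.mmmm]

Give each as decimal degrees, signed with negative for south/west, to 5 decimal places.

1. -79.09091, 110.28978
2. -4.09749, -140.76587
3. -32.31190, -0.83927
4. -42.66983, 84.79594
5. -45.15394, 32.14297

Point 1:
  Latitude: degrees = first 2 digits = 79, minutes = 5.4543; 79 + 5.4543/60 = 79.090905
  hemisphere S, so the sign is −
  Lon: split at 3 digits → 110° and 17.387′; 110 + 17.387/60 = 110.289783
  E ⇒ keep positive
Point 2:
  Latitude: 4 + 5.8494/60 = 4.097490
  S ⇒ negate
  Lon: 45.9519′ = 0.765865°; total 140.765865
  W → negative
Point 3:
  φ: degrees = first 2 digits = 32, minutes = 18.71386; 32 + 18.71386/60 = 32.311898
  S → negative
  Longitude: split at 3 digits → 000° and 50.3559′; 0 + 50.3559/60 = 0.839265
  hemisphere W, so the sign is −
Point 4:
  φ: 40′ + 11.4″ = 40.19000′; 42 + 40.19000/60 = 42.669833
  S ⇒ negate
  Longitude: 84° + 47/60 + 45.4/3600 = 84 + 0.783333 + 0.012611 = 84.795944
  E ⇒ keep positive
Point 5:
  Latitude: split at 2 digits → 45° and 9.2361′; 45 + 9.2361/60 = 45.153935
  S ⇒ negate
  Longitude: split at 3 digits → 032° and 8.5783′; 32 + 8.5783/60 = 32.142972
  E ⇒ keep positive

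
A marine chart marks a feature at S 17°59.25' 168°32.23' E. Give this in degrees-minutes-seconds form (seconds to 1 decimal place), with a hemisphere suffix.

17°59′15.0″ S, 168°32′13.8″ E

Latitude: fractional minutes 0.25000 × 60 = 15.000″
λ: 32.23000′ → 32′ and 0.23000 × 60 = 13.800″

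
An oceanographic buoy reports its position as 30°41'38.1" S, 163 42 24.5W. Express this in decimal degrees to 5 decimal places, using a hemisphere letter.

30.69392° S, 163.70681° W

Lat: 30° + 41/60 + 38.1/3600 = 30 + 0.683333 + 0.010583 = 30.693917
λ: 42′ + 24.5″ = 42.40833′; 163 + 42.40833/60 = 163.706806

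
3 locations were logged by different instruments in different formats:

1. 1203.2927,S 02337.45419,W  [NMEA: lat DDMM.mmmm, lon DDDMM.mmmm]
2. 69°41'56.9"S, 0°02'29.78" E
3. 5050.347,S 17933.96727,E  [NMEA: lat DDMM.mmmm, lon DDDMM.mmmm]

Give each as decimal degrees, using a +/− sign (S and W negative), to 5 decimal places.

Point 1:
  Lat: degrees = first 2 digits = 12, minutes = 3.2927; 12 + 3.2927/60 = 12.054878
  S → negative
  Lon: split at 3 digits → 023° and 37.45419′; 23 + 37.45419/60 = 23.624237
  W ⇒ negate
Point 2:
  φ: 41′ + 56.9″ = 41.94833′; 69 + 41.94833/60 = 69.699139
  S → negative
  Longitude: 2′ + 29.78″ = 2.49633′; 0 + 2.49633/60 = 0.041606
  E → positive
Point 3:
  Latitude: degrees = first 2 digits = 50, minutes = 50.347; 50 + 50.347/60 = 50.839117
  hemisphere S, so the sign is −
  Lon: degrees = first 3 digits = 179, minutes = 33.96727; 179 + 33.96727/60 = 179.566121
  E → positive

1. -12.05488, -23.62424
2. -69.69914, 0.04161
3. -50.83912, 179.56612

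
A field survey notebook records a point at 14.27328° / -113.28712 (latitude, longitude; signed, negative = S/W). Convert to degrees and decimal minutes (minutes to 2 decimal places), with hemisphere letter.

φ: minutes = (14.273280 − 14) × 60 = 16.3968
Longitude is negative → W; |value| = 113.287120
λ: minutes = (113.287120 − 113) × 60 = 17.2272

14° 16.40′ N, 113° 17.23′ W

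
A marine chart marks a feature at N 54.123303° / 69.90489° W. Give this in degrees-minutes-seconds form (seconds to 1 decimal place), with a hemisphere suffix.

54°07′23.9″ N, 69°54′17.6″ W

φ: 0.123303° → 7.39818′; 0.39818 × 60 = 23.891″
Lon: 0.904890 × 60 = 54.29340′ → 54′, remainder × 60 = 17.604″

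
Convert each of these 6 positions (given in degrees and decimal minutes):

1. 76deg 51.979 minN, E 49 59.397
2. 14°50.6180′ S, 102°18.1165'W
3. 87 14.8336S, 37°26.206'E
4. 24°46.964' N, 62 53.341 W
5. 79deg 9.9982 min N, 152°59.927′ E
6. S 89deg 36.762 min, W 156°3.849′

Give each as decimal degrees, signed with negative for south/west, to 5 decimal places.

Point 1:
  Latitude: 51.979′ = 0.866317°; total 76.866317
  N → positive
  Lon: 49 + 59.397/60 = 49.989950
  E ⇒ keep positive
Point 2:
  Latitude: 50.618′ = 0.843633°; total 14.843633
  S ⇒ negate
  λ: 102 + 18.1165/60 = 102.301942
  hemisphere W, so the sign is −
Point 3:
  Latitude: 87 + 14.8336/60 = 87.247227
  hemisphere S, so the sign is −
  Lon: 26.206′ = 0.436767°; total 37.436767
  E → positive
Point 4:
  Lat: 24 + 46.964/60 = 24.782733
  N → positive
  Longitude: 62 + 53.341/60 = 62.889017
  W ⇒ negate
Point 5:
  Latitude: 9.9982′ = 0.166637°; total 79.166637
  N → positive
  λ: 152 + 59.927/60 = 152.998783
  E → positive
Point 6:
  Latitude: 89 + 36.762/60 = 89.612700
  S ⇒ negate
  λ: 156 + 3.849/60 = 156.064150
  W → negative

1. 76.86632, 49.98995
2. -14.84363, -102.30194
3. -87.24723, 37.43677
4. 24.78273, -62.88902
5. 79.16664, 152.99878
6. -89.61270, -156.06415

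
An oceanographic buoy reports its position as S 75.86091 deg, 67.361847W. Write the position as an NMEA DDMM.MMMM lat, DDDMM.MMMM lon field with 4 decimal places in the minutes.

Lat: minutes = (75.860910 − 75) × 60 = 51.654600
λ: minutes = (67.361847 − 67) × 60 = 21.710820

7551.6546,S / 06721.7108,W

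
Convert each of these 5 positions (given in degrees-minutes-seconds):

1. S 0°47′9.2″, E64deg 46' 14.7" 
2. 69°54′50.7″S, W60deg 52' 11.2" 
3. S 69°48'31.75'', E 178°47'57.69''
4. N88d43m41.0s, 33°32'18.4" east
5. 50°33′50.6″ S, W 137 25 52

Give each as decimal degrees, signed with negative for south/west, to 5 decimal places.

1. -0.78589, 64.77075
2. -69.91408, -60.86978
3. -69.80882, 178.79936
4. 88.72806, 33.53844
5. -50.56406, -137.43111

Point 1:
  Latitude: 0° + 47/60 + 9.2/3600 = 0 + 0.783333 + 0.002556 = 0.785889
  S → negative
  λ: 46′ + 14.7″ = 46.24500′; 64 + 46.24500/60 = 64.770750
  E ⇒ keep positive
Point 2:
  φ: 69 + 54/60 + 50.7/3600 = 69.914083
  hemisphere S, so the sign is −
  Lon: 60 + 52/60 + 11.2/3600 = 60.869778
  W → negative
Point 3:
  φ: 48′ + 31.75″ = 48.52917′; 69 + 48.52917/60 = 69.808819
  S → negative
  Lon: 178 + 47/60 + 57.69/3600 = 178.799358
  E ⇒ keep positive
Point 4:
  φ: 88° + 43/60 + 41/3600 = 88 + 0.716667 + 0.011389 = 88.728056
  N → positive
  Lon: 32′ + 18.4″ = 32.30667′; 33 + 32.30667/60 = 33.538444
  E ⇒ keep positive
Point 5:
  φ: 50 + 33/60 + 50.6/3600 = 50.564056
  S ⇒ negate
  λ: 25′ + 52″ = 25.86667′; 137 + 25.86667/60 = 137.431111
  hemisphere W, so the sign is −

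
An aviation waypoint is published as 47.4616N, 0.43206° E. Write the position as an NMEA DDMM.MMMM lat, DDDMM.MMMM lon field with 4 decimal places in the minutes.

φ: minutes = (47.461600 − 47) × 60 = 27.696000
λ: 0° + 0.432060 × 60 = 0° 25.923600′

4727.6960,N / 00025.9236,E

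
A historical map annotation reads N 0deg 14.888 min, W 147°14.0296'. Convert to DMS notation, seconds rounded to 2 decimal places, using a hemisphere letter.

0°14′53.28″ N, 147°14′1.78″ W

φ: 14.88800′ → 14′ and 0.88800 × 60 = 53.2800″
Lon: 14.02960′ → 14′ and 0.02960 × 60 = 1.7760″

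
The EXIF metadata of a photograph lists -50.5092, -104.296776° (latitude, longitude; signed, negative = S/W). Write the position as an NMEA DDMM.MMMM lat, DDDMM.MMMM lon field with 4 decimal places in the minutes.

Latitude is negative → S; |value| = 50.509200
Latitude: minutes = (50.509200 − 50) × 60 = 30.552000
Longitude is negative → W; |value| = 104.296776
Lon: minutes = (104.296776 − 104) × 60 = 17.806560

5030.5520,S / 10417.8066,W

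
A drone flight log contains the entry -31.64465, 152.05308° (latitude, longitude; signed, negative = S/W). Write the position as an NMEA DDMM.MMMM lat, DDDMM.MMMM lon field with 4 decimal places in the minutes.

3138.6790,S / 15203.1848,E

Latitude is negative → S; |value| = 31.644650
Latitude: 31° + 0.644650 × 60 = 31° 38.679000′
Longitude: 152° + 0.053080 × 60 = 152° 3.184800′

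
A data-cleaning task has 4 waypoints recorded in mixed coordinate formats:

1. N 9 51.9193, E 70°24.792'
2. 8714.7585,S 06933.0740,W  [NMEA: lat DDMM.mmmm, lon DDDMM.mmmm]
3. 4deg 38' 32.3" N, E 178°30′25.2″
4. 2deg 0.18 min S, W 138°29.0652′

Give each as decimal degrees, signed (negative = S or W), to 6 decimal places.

1. 9.865322, 70.413200
2. -87.245975, -69.551233
3. 4.642306, 178.507000
4. -2.003000, -138.484420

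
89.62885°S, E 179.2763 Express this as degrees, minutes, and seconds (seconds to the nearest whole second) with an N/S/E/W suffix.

Latitude: 0.628850 × 60 = 37.73100′ → 37′, remainder × 60 = 43.86″
Lon: 0.276300 × 60 = 16.57800′ → 16′, remainder × 60 = 34.68″

89°37′44″ S, 179°16′35″ E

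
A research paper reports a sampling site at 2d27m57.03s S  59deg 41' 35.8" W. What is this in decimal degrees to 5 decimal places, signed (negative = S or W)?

Latitude: 27′ + 57.03″ = 27.95050′; 2 + 27.95050/60 = 2.465842
S ⇒ negate
Longitude: 41′ + 35.8″ = 41.59667′; 59 + 41.59667/60 = 59.693278
hemisphere W, so the sign is −

-2.46584, -59.69328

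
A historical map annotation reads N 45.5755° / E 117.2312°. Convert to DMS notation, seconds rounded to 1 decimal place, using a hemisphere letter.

Latitude: whole degrees 45; 34.53000′ → 34′ and 31.800″
Lon: 0.231200 × 60 = 13.87200′ → 13′, remainder × 60 = 52.320″

45°34′31.8″ N, 117°13′52.3″ E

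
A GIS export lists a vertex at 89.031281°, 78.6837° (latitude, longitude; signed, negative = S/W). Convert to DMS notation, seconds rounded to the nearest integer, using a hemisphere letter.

Lat: whole degrees 89; 1.87686′ → 1′ and 52.61″
λ: 0.683700° → 41.02200′; 0.02200 × 60 = 1.32″

89°01′53″ N, 78°41′1″ E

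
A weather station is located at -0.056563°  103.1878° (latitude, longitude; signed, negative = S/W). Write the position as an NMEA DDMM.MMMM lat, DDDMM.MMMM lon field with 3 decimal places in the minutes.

0003.394,S / 10311.268,E

Latitude is negative → S; |value| = 0.056563
Lat: fractional part 0.056563 → 3.39378 minutes
λ: minutes = (103.187800 − 103) × 60 = 11.26800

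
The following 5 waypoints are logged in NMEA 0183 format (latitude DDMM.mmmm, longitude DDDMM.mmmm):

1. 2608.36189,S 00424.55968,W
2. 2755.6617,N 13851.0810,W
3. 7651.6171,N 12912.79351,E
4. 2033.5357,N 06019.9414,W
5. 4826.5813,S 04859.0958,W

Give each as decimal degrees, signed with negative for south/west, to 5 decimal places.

1. -26.13936, -4.40933
2. 27.92770, -138.85135
3. 76.86029, 129.21323
4. 20.55893, -60.33236
5. -48.44302, -48.98493

Point 1:
  Lat: degrees = first 2 digits = 26, minutes = 8.36189; 26 + 8.36189/60 = 26.139365
  S → negative
  Longitude: split at 3 digits → 004° and 24.55968′; 4 + 24.55968/60 = 4.409328
  W ⇒ negate
Point 2:
  φ: degrees = first 2 digits = 27, minutes = 55.6617; 27 + 55.6617/60 = 27.927695
  N ⇒ keep positive
  Longitude: degrees = first 3 digits = 138, minutes = 51.081; 138 + 51.081/60 = 138.851350
  hemisphere W, so the sign is −
Point 3:
  Lat: split at 2 digits → 76° and 51.6171′; 76 + 51.6171/60 = 76.860285
  N ⇒ keep positive
  λ: degrees = first 3 digits = 129, minutes = 12.79351; 129 + 12.79351/60 = 129.213225
  E → positive
Point 4:
  Latitude: degrees = first 2 digits = 20, minutes = 33.5357; 20 + 33.5357/60 = 20.558928
  N → positive
  λ: degrees = first 3 digits = 60, minutes = 19.9414; 60 + 19.9414/60 = 60.332357
  W ⇒ negate
Point 5:
  Latitude: degrees = first 2 digits = 48, minutes = 26.5813; 48 + 26.5813/60 = 48.443022
  S ⇒ negate
  λ: degrees = first 3 digits = 48, minutes = 59.0958; 48 + 59.0958/60 = 48.984930
  W → negative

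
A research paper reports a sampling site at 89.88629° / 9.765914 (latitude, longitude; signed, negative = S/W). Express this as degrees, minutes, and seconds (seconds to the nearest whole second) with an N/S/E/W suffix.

89°53′11″ N, 9°45′57″ E

Latitude: 0.886290 × 60 = 53.17740′ → 53′, remainder × 60 = 10.64″
Lon: 0.765914° → 45.95484′; 0.95484 × 60 = 57.29″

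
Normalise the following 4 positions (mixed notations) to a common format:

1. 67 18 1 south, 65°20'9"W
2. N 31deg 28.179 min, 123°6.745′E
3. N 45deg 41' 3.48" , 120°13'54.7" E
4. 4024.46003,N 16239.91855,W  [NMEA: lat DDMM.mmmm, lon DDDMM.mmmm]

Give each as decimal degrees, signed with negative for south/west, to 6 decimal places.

Point 1:
  φ: 18′ + 1″ = 18.01667′; 67 + 18.01667/60 = 67.3002778
  hemisphere S, so the sign is −
  λ: 65° + 20/60 + 9/3600 = 65 + 0.333333 + 0.002500 = 65.3358333
  hemisphere W, so the sign is −
Point 2:
  φ: 31 + 28.179/60 = 31.4696500
  N → positive
  Lon: 123 + 6.745/60 = 123.1124167
  E ⇒ keep positive
Point 3:
  φ: 45° + 41/60 + 3.48/3600 = 45 + 0.683333 + 0.000967 = 45.6843000
  N ⇒ keep positive
  λ: 120° + 13/60 + 54.7/3600 = 120 + 0.216667 + 0.015194 = 120.2318611
  E ⇒ keep positive
Point 4:
  φ: split at 2 digits → 40° and 24.46003′; 40 + 24.46003/60 = 40.4076672
  N → positive
  λ: split at 3 digits → 162° and 39.91855′; 162 + 39.91855/60 = 162.6653092
  hemisphere W, so the sign is −

1. -67.300278, -65.335833
2. 31.469650, 123.112417
3. 45.684300, 120.231861
4. 40.407667, -162.665309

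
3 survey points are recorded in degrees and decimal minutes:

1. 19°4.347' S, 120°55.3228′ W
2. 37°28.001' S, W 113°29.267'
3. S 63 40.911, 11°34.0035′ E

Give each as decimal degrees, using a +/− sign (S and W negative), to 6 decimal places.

1. -19.072450, -120.922047
2. -37.466683, -113.487783
3. -63.681850, 11.566725

Point 1:
  Latitude: 4.347′ = 0.072450°; total 19.0724500
  S → negative
  λ: 55.3228′ = 0.922047°; total 120.9220467
  W ⇒ negate
Point 2:
  Lat: 37 + 28.001/60 = 37.4666833
  hemisphere S, so the sign is −
  λ: 113 + 29.267/60 = 113.4877833
  hemisphere W, so the sign is −
Point 3:
  Latitude: 63 + 40.911/60 = 63.6818500
  hemisphere S, so the sign is −
  Lon: 11 + 34.0035/60 = 11.5667250
  E ⇒ keep positive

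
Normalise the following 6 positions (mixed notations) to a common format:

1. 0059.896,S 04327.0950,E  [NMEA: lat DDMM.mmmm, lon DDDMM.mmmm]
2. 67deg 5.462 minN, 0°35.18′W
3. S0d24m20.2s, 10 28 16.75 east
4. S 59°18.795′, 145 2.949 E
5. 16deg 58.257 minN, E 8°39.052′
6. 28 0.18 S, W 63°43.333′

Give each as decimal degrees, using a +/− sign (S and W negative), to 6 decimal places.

1. -0.998267, 43.451583
2. 67.091033, -0.586333
3. -0.405611, 10.471319
4. -59.313250, 145.049150
5. 16.970950, 8.650867
6. -28.003000, -63.722217

Point 1:
  Latitude: degrees = first 2 digits = 0, minutes = 59.896; 0 + 59.896/60 = 0.9982667
  S → negative
  Longitude: degrees = first 3 digits = 43, minutes = 27.095; 43 + 27.095/60 = 43.4515833
  E → positive
Point 2:
  φ: 5.462′ = 0.091033°; total 67.0910333
  N ⇒ keep positive
  λ: 35.18′ = 0.586333°; total 0.5863333
  W ⇒ negate
Point 3:
  φ: 0 + 24/60 + 20.2/3600 = 0.4056111
  S → negative
  Lon: 28′ + 16.75″ = 28.27917′; 10 + 28.27917/60 = 10.4713194
  E → positive
Point 4:
  Lat: 59 + 18.795/60 = 59.3132500
  S ⇒ negate
  λ: 2.949′ = 0.049150°; total 145.0491500
  E → positive
Point 5:
  φ: 58.257′ = 0.970950°; total 16.9709500
  N ⇒ keep positive
  Longitude: 8 + 39.052/60 = 8.6508667
  E ⇒ keep positive
Point 6:
  φ: 28 + 0.18/60 = 28.0030000
  S → negative
  Longitude: 63 + 43.333/60 = 63.7222167
  W ⇒ negate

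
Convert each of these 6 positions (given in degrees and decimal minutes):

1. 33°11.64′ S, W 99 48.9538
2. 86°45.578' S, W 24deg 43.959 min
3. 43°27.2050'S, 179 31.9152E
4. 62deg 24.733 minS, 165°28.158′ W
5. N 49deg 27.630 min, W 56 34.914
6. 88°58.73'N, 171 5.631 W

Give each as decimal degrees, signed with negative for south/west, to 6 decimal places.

1. -33.194000, -99.815897
2. -86.759633, -24.732650
3. -43.453417, 179.531920
4. -62.412217, -165.469300
5. 49.460500, -56.581900
6. 88.978833, -171.093850

Point 1:
  Lat: 33 + 11.64/60 = 33.1940000
  S → negative
  λ: 48.9538′ = 0.815897°; total 99.8158967
  hemisphere W, so the sign is −
Point 2:
  Lat: 86 + 45.578/60 = 86.7596333
  S → negative
  λ: 43.959′ = 0.732650°; total 24.7326500
  hemisphere W, so the sign is −
Point 3:
  φ: 27.205′ = 0.453417°; total 43.4534167
  hemisphere S, so the sign is −
  Lon: 31.9152′ = 0.531920°; total 179.5319200
  E → positive
Point 4:
  φ: 62 + 24.733/60 = 62.4122167
  hemisphere S, so the sign is −
  λ: 165 + 28.158/60 = 165.4693000
  W → negative
Point 5:
  Lat: 49 + 27.63/60 = 49.4605000
  N → positive
  Longitude: 56 + 34.914/60 = 56.5819000
  W ⇒ negate
Point 6:
  Latitude: 58.73′ = 0.978833°; total 88.9788333
  N → positive
  Lon: 171 + 5.631/60 = 171.0938500
  hemisphere W, so the sign is −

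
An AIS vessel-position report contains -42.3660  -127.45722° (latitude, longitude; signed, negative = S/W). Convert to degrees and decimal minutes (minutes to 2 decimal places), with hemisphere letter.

Latitude is negative → S; |value| = 42.366000
Latitude: fractional part 0.366000 → 21.9600 minutes
Longitude is negative → W; |value| = 127.457220
Lon: minutes = (127.457220 − 127) × 60 = 27.4332

42° 21.96′ S, 127° 27.43′ W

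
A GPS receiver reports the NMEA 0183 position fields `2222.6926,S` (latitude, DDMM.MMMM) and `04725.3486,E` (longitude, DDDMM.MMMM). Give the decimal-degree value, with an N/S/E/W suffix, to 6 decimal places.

Latitude: split at 2 digits → 22° and 22.6926′; 22 + 22.6926/60 = 22.3782100
λ: degrees = first 3 digits = 47, minutes = 25.3486; 47 + 25.3486/60 = 47.4224767

22.378210° S, 47.422477° E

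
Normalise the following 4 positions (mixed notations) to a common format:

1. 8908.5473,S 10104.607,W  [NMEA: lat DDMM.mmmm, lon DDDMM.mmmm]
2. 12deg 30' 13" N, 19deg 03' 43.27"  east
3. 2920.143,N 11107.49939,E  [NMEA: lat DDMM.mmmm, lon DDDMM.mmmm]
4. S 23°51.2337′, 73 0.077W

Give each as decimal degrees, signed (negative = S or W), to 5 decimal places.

1. -89.14246, -101.07678
2. 12.50361, 19.06202
3. 29.33572, 111.12499
4. -23.85390, -73.00128

Point 1:
  Lat: degrees = first 2 digits = 89, minutes = 8.5473; 89 + 8.5473/60 = 89.142455
  hemisphere S, so the sign is −
  Lon: degrees = first 3 digits = 101, minutes = 4.607; 101 + 4.607/60 = 101.076783
  W → negative
Point 2:
  Lat: 30′ + 13″ = 30.21667′; 12 + 30.21667/60 = 12.503611
  N ⇒ keep positive
  Lon: 19 + 3/60 + 43.27/3600 = 19.062019
  E → positive
Point 3:
  Latitude: split at 2 digits → 29° and 20.143′; 29 + 20.143/60 = 29.335717
  N ⇒ keep positive
  λ: split at 3 digits → 111° and 7.49939′; 111 + 7.49939/60 = 111.124990
  E ⇒ keep positive
Point 4:
  φ: 51.2337′ = 0.853895°; total 23.853895
  S ⇒ negate
  λ: 73 + 0.077/60 = 73.001283
  W ⇒ negate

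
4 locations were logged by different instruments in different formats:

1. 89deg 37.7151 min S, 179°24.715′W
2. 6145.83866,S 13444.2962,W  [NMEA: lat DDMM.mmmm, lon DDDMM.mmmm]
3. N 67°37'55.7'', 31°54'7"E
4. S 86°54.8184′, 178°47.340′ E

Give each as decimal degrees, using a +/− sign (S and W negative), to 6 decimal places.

1. -89.628585, -179.411917
2. -61.763978, -134.738270
3. 67.632139, 31.901944
4. -86.913640, 178.789000

Point 1:
  Lat: 89 + 37.7151/60 = 89.6285850
  S → negative
  Lon: 24.715′ = 0.411917°; total 179.4119167
  hemisphere W, so the sign is −
Point 2:
  Latitude: degrees = first 2 digits = 61, minutes = 45.83866; 61 + 45.83866/60 = 61.7639777
  S ⇒ negate
  Longitude: degrees = first 3 digits = 134, minutes = 44.2962; 134 + 44.2962/60 = 134.7382700
  hemisphere W, so the sign is −
Point 3:
  φ: 37′ + 55.7″ = 37.92833′; 67 + 37.92833/60 = 67.6321389
  N ⇒ keep positive
  Lon: 31 + 54/60 + 7/3600 = 31.9019444
  E → positive
Point 4:
  φ: 54.8184′ = 0.913640°; total 86.9136400
  S → negative
  Lon: 47.34′ = 0.789000°; total 178.7890000
  E → positive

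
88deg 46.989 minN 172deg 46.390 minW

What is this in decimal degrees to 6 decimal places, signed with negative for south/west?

Latitude: 88 + 46.989/60 = 88.7831500
N ⇒ keep positive
Lon: 46.39′ = 0.773167°; total 172.7731667
W ⇒ negate

88.783150, -172.773167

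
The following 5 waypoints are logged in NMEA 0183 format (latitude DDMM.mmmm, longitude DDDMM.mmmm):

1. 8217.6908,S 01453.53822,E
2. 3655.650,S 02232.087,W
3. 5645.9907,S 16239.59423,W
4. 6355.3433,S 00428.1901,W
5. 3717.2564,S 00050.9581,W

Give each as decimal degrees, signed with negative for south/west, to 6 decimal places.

Point 1:
  Lat: split at 2 digits → 82° and 17.6908′; 82 + 17.6908/60 = 82.2948467
  hemisphere S, so the sign is −
  λ: split at 3 digits → 014° and 53.53822′; 14 + 53.53822/60 = 14.8923037
  E → positive
Point 2:
  Lat: split at 2 digits → 36° and 55.65′; 36 + 55.65/60 = 36.9275000
  S ⇒ negate
  Longitude: split at 3 digits → 022° and 32.087′; 22 + 32.087/60 = 22.5347833
  hemisphere W, so the sign is −
Point 3:
  Latitude: split at 2 digits → 56° and 45.9907′; 56 + 45.9907/60 = 56.7665117
  S → negative
  Longitude: degrees = first 3 digits = 162, minutes = 39.59423; 162 + 39.59423/60 = 162.6599038
  W → negative
Point 4:
  Lat: split at 2 digits → 63° and 55.3433′; 63 + 55.3433/60 = 63.9223883
  S ⇒ negate
  λ: split at 3 digits → 004° and 28.1901′; 4 + 28.1901/60 = 4.4698350
  W ⇒ negate
Point 5:
  Lat: degrees = first 2 digits = 37, minutes = 17.2564; 37 + 17.2564/60 = 37.2876067
  S → negative
  λ: degrees = first 3 digits = 0, minutes = 50.9581; 0 + 50.9581/60 = 0.8493017
  hemisphere W, so the sign is −

1. -82.294847, 14.892304
2. -36.927500, -22.534783
3. -56.766512, -162.659904
4. -63.922388, -4.469835
5. -37.287607, -0.849302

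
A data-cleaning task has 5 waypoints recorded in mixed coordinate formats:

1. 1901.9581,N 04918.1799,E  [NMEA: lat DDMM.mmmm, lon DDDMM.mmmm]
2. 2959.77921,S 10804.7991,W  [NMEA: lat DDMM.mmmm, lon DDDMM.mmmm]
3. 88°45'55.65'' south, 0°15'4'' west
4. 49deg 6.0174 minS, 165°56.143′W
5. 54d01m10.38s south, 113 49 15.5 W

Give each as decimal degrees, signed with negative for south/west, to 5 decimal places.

1. 19.03264, 49.30300
2. -29.99632, -108.07999
3. -88.76546, -0.25111
4. -49.10029, -165.93572
5. -54.01955, -113.82097

Point 1:
  φ: split at 2 digits → 19° and 1.9581′; 19 + 1.9581/60 = 19.032635
  N ⇒ keep positive
  λ: split at 3 digits → 049° and 18.1799′; 49 + 18.1799/60 = 49.302998
  E → positive
Point 2:
  Latitude: split at 2 digits → 29° and 59.77921′; 29 + 59.77921/60 = 29.996320
  S → negative
  Lon: split at 3 digits → 108° and 4.7991′; 108 + 4.7991/60 = 108.079985
  hemisphere W, so the sign is −
Point 3:
  φ: 45′ + 55.65″ = 45.92750′; 88 + 45.92750/60 = 88.765458
  S ⇒ negate
  Lon: 0 + 15/60 + 4/3600 = 0.251111
  W → negative
Point 4:
  Lat: 49 + 6.0174/60 = 49.100290
  hemisphere S, so the sign is −
  λ: 165 + 56.143/60 = 165.935717
  hemisphere W, so the sign is −
Point 5:
  φ: 1′ + 10.38″ = 1.17300′; 54 + 1.17300/60 = 54.019550
  S → negative
  λ: 113° + 49/60 + 15.5/3600 = 113 + 0.816667 + 0.004306 = 113.820972
  hemisphere W, so the sign is −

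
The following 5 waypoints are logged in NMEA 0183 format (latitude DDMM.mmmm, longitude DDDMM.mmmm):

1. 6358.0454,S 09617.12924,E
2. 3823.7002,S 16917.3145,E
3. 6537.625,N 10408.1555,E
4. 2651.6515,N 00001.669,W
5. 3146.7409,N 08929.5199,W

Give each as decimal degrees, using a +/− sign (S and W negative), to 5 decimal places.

1. -63.96742, 96.28549
2. -38.39500, 169.28858
3. 65.62708, 104.13593
4. 26.86086, -0.02782
5. 31.77902, -89.49200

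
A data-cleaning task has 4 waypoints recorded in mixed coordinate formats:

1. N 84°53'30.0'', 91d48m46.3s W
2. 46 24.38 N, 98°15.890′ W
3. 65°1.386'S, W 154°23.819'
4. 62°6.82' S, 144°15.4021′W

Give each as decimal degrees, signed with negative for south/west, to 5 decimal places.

1. 84.89167, -91.81286
2. 46.40633, -98.26483
3. -65.02310, -154.39698
4. -62.11367, -144.25670

Point 1:
  Latitude: 84 + 53/60 + 30/3600 = 84.891667
  N → positive
  λ: 48′ + 46.3″ = 48.77167′; 91 + 48.77167/60 = 91.812861
  W → negative
Point 2:
  Lat: 46 + 24.38/60 = 46.406333
  N → positive
  Longitude: 15.89′ = 0.264833°; total 98.264833
  hemisphere W, so the sign is −
Point 3:
  Lat: 65 + 1.386/60 = 65.023100
  S → negative
  λ: 154 + 23.819/60 = 154.396983
  hemisphere W, so the sign is −
Point 4:
  φ: 6.82′ = 0.113667°; total 62.113667
  S → negative
  λ: 15.4021′ = 0.256702°; total 144.256702
  hemisphere W, so the sign is −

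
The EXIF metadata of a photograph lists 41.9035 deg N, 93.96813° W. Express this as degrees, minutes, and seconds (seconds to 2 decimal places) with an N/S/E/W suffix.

41°54′12.60″ N, 93°58′5.27″ W

φ: whole degrees 41; 54.21000′ → 54′ and 12.6000″
λ: 0.968130 × 60 = 58.08780′ → 58′, remainder × 60 = 5.2680″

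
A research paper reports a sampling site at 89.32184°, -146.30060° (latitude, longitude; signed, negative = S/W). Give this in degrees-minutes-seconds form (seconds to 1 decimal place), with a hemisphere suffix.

89°19′18.6″ N, 146°18′2.2″ W

Latitude: whole degrees 89; 19.31040′ → 19′ and 18.624″
Longitude is negative → W; |value| = 146.300600
λ: whole degrees 146; 18.03600′ → 18′ and 2.160″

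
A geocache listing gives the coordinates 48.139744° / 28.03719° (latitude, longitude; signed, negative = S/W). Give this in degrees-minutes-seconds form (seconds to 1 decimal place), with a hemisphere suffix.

φ: 0.139744 × 60 = 8.38464′ → 8′, remainder × 60 = 23.078″
λ: 0.037190° → 2.23140′; 0.23140 × 60 = 13.884″

48°08′23.1″ N, 28°02′13.9″ E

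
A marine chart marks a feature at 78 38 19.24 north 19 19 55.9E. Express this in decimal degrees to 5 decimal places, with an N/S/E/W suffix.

78.63868° N, 19.33219° E

Lat: 38′ + 19.24″ = 38.32067′; 78 + 38.32067/60 = 78.638678
λ: 19 + 19/60 + 55.9/3600 = 19.332194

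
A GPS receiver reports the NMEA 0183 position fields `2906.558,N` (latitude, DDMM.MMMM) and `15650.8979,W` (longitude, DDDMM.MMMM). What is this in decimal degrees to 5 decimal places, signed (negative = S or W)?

29.10930, -156.84830

φ: degrees = first 2 digits = 29, minutes = 6.558; 29 + 6.558/60 = 29.109300
N ⇒ keep positive
Longitude: degrees = first 3 digits = 156, minutes = 50.8979; 156 + 50.8979/60 = 156.848298
W ⇒ negate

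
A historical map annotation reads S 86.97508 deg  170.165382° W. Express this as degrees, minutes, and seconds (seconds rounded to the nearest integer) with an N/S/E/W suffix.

86°58′30″ S, 170°09′55″ W

φ: whole degrees 86; 58.50480′ → 58′ and 30.29″
Longitude: whole degrees 170; 9.92292′ → 9′ and 55.38″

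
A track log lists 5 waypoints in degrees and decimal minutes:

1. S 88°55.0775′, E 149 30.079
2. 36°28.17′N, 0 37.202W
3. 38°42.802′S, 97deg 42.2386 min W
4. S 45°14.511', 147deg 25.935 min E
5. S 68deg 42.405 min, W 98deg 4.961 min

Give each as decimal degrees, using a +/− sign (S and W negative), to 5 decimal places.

Point 1:
  Latitude: 55.0775′ = 0.917958°; total 88.917958
  S ⇒ negate
  Longitude: 30.079′ = 0.501317°; total 149.501317
  E ⇒ keep positive
Point 2:
  Lat: 28.17′ = 0.469500°; total 36.469500
  N ⇒ keep positive
  Lon: 37.202′ = 0.620033°; total 0.620033
  W ⇒ negate
Point 3:
  Latitude: 38 + 42.802/60 = 38.713367
  S → negative
  λ: 42.2386′ = 0.703977°; total 97.703977
  W ⇒ negate
Point 4:
  φ: 45 + 14.511/60 = 45.241850
  S → negative
  Longitude: 25.935′ = 0.432250°; total 147.432250
  E ⇒ keep positive
Point 5:
  φ: 68 + 42.405/60 = 68.706750
  S ⇒ negate
  Lon: 4.961′ = 0.082683°; total 98.082683
  hemisphere W, so the sign is −

1. -88.91796, 149.50132
2. 36.46950, -0.62003
3. -38.71337, -97.70398
4. -45.24185, 147.43225
5. -68.70675, -98.08268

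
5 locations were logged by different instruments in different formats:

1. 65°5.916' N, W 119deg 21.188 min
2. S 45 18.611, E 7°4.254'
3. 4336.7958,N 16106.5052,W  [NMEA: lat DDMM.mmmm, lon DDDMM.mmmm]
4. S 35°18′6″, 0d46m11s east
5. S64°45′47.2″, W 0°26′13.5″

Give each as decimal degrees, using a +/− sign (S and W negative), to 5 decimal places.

1. 65.09860, -119.35313
2. -45.31018, 7.07090
3. 43.61326, -161.10842
4. -35.30167, 0.76972
5. -64.76311, -0.43708

Point 1:
  Lat: 65 + 5.916/60 = 65.098600
  N ⇒ keep positive
  λ: 21.188′ = 0.353133°; total 119.353133
  W ⇒ negate
Point 2:
  Lat: 45 + 18.611/60 = 45.310183
  hemisphere S, so the sign is −
  Lon: 7 + 4.254/60 = 7.070900
  E ⇒ keep positive
Point 3:
  Lat: degrees = first 2 digits = 43, minutes = 36.7958; 43 + 36.7958/60 = 43.613263
  N ⇒ keep positive
  Longitude: split at 3 digits → 161° and 6.5052′; 161 + 6.5052/60 = 161.108420
  hemisphere W, so the sign is −
Point 4:
  Latitude: 18′ + 6″ = 18.10000′; 35 + 18.10000/60 = 35.301667
  S ⇒ negate
  λ: 46′ + 11″ = 46.18333′; 0 + 46.18333/60 = 0.769722
  E ⇒ keep positive
Point 5:
  Latitude: 64° + 45/60 + 47.2/3600 = 64 + 0.750000 + 0.013111 = 64.763111
  S → negative
  Longitude: 0 + 26/60 + 13.5/3600 = 0.437083
  W → negative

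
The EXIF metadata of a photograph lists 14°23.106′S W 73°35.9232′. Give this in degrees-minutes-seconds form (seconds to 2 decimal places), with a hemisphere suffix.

Latitude: fractional minutes 0.10600 × 60 = 6.3600″
Longitude: 35.92320′ → 35′ and 0.92320 × 60 = 55.3920″

14°23′6.36″ S, 73°35′55.39″ W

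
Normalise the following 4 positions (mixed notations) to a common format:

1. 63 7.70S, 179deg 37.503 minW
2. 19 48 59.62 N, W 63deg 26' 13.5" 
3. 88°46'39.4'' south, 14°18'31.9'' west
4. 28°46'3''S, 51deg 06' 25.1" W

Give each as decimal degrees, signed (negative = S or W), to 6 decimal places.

Point 1:
  Lat: 7.7′ = 0.128333°; total 63.1283333
  hemisphere S, so the sign is −
  Lon: 37.503′ = 0.625050°; total 179.6250500
  hemisphere W, so the sign is −
Point 2:
  Lat: 19 + 48/60 + 59.62/3600 = 19.8165611
  N ⇒ keep positive
  Longitude: 26′ + 13.5″ = 26.22500′; 63 + 26.22500/60 = 63.4370833
  W → negative
Point 3:
  φ: 88° + 46/60 + 39.4/3600 = 88 + 0.766667 + 0.010944 = 88.7776111
  S → negative
  λ: 18′ + 31.9″ = 18.53167′; 14 + 18.53167/60 = 14.3088611
  W ⇒ negate
Point 4:
  Lat: 28 + 46/60 + 3/3600 = 28.7675000
  S ⇒ negate
  λ: 51° + 6/60 + 25.1/3600 = 51 + 0.100000 + 0.006972 = 51.1069722
  W ⇒ negate

1. -63.128333, -179.625050
2. 19.816561, -63.437083
3. -88.777611, -14.308861
4. -28.767500, -51.106972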